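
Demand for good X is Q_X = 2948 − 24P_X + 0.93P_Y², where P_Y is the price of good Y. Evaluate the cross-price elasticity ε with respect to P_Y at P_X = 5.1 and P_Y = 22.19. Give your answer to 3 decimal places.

At P_X = 5.1 and P_Y = 22.19: Q_X = 3283.528.
∂Q_X/∂P_Y = 1.86P_Y = 1.86(22.19) = 41.2734.
ε = (∂Q_X/∂P_Y)(P_Y/Q_X) = 41.2734 × (22.19/3283.528) ≈ 0.279.
ε > 0: substitutes.

0.279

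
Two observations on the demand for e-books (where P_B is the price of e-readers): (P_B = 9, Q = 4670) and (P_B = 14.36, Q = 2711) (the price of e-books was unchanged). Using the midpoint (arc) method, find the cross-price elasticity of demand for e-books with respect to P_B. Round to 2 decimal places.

-1.16

ΔQ_A = 2711 − 4670 = -1959; ΔP_B = 14.36 − 9 = 5.36.
Midpoints: Q̄_A = 3690.5, P̄_B = 11.68.
ε = (ΔQ_A/Q̄_A)/(ΔP_B/P̄_B) = (-1959/3690.5)/(5.36/11.68) ≈ -1.16.
ε < 0: e-books and e-readers are complements.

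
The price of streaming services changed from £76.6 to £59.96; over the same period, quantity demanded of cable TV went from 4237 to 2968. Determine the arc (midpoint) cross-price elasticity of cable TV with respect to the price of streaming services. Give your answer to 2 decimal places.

ΔQ_A = 2968 − 4237 = -1269; ΔP_B = 59.96 − 76.6 = -16.64.
Midpoints: Q̄_A = 3602.5, P̄_B = 68.28.
ε = (ΔQ_A/Q̄_A)/(ΔP_B/P̄_B) = (-1269/3602.5)/(-16.64/68.28) ≈ 1.45.

1.45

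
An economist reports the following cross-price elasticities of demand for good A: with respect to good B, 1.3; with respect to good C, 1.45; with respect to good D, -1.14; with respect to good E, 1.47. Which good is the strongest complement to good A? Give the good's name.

good D

Complements have ε < 0. The most negative value is -1.14 (good D).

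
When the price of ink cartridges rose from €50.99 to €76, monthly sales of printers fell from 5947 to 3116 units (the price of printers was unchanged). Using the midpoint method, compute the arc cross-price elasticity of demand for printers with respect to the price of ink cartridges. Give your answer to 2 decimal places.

-1.59

ΔQ_A = 3116 − 5947 = -2831; ΔP_B = 76 − 50.99 = 25.01.
Midpoints: Q̄_A = 4531.5, P̄_B = 63.50.
ε = (ΔQ_A/Q̄_A)/(ΔP_B/P̄_B) = (-2831/4531.5)/(25.01/63.50) ≈ -1.59.
ε < 0: printers and ink cartridges are complements.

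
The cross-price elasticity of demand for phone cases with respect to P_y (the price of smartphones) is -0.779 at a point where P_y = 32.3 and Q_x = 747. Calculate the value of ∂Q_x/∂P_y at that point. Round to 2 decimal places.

-18.02

ε = (∂Q_x/∂P_y)·(P_y/Q_x) ⇒ ∂Q_x/∂P_y = ε·Q_x/P_y = -0.779 × 747/32.3 ≈ -18.02.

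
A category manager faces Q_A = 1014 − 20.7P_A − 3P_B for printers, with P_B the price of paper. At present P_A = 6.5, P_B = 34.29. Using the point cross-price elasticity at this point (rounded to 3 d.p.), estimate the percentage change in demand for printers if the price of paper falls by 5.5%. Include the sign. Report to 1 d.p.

0.7%

At P_A = 6.5, P_B = 34.29: Q_A = 776.58.
∂Q_A/∂P_B = -3.
ε = (∂Q_A/∂P_B)(P_B/Q_A) = -3.0000 × 34.29/776.58 ≈ -0.132.
%ΔQ_A ≈ ε × %ΔP_B = -0.132 × (-5.5%) = 0.7%.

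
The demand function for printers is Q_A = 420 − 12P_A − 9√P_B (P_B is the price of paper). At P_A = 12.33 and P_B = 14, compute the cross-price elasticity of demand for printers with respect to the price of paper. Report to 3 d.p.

At P_A = 12.33 and P_B = 14: Q_A = 238.365.
∂Q_A/∂P_B = -9/(2√P_B) = -9/(2√14) = -1.2027.
ε = (∂Q_A/∂P_B)(P_B/Q_A) = -1.2027 × (14/238.365) ≈ -0.071.
ε < 0: complements.

-0.071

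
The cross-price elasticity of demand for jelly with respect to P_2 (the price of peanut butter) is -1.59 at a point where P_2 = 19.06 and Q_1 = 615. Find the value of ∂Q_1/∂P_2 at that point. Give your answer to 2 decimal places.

-51.30

ε = (∂Q_1/∂P_2)·(P_2/Q_1) ⇒ ∂Q_1/∂P_2 = ε·Q_1/P_2 = -1.59 × 615/19.06 ≈ -51.30.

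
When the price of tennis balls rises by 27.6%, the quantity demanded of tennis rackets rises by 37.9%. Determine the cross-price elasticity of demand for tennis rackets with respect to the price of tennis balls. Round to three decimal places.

ε = (%ΔQ of tennis rackets) / (%ΔP of tennis balls) = (37.9%) / (27.6%) ≈ 1.373.

1.373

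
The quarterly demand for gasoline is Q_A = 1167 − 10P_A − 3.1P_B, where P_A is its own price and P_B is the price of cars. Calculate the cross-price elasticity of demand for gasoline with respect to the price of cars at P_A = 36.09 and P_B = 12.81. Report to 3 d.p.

-0.052

At P_A = 36.09 and P_B = 12.81: Q_A = 766.389.
∂Q_A/∂P_B = -3.1.
ε = (∂Q_A/∂P_B)(P_B/Q_A) = -3.1 × (12.81/766.389) ≈ -0.052.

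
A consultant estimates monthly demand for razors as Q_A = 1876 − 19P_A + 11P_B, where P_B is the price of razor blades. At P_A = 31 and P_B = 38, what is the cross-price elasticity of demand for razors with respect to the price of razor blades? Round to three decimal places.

At P_A = 31 and P_B = 38: Q_A = 1705.
∂Q_A/∂P_B = 11.
ε = (∂Q_A/∂P_B)(P_B/Q_A) = 11 × (38/1705) ≈ 0.245.

0.245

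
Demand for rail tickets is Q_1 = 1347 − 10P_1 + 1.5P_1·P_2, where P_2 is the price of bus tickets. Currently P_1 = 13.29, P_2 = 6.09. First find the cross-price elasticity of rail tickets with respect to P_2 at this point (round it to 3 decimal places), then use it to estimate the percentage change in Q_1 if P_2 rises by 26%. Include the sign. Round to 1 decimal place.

2.4%

At P_1 = 13.29, P_2 = 6.09: Q_1 = 1335.504.
∂Q_1/∂P_2 = 1.5P_1 = 19.9350.
ε = (∂Q_1/∂P_2)(P_2/Q_1) = 19.9350 × 6.09/1335.504 ≈ 0.091.
%ΔQ_1 ≈ ε × %ΔP_2 = 0.091 × (26%) = 2.4%.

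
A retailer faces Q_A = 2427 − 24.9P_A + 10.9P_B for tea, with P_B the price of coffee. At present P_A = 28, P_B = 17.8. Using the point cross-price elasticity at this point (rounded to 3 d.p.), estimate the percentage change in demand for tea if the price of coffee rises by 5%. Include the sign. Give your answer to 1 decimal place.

At P_A = 28, P_B = 17.8: Q_A = 1923.82.
∂Q_A/∂P_B = 10.9.
ε = (∂Q_A/∂P_B)(P_B/Q_A) = 10.9000 × 17.8/1923.82 ≈ 0.101.
%ΔQ_A ≈ ε × %ΔP_B = 0.101 × (5%) = 0.5%.

0.5%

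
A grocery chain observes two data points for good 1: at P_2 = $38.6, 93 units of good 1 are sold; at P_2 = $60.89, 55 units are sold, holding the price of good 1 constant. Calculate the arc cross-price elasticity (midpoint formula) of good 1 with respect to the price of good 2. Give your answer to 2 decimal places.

-1.15

ΔQ_1 = 55 − 93 = -38; ΔP_2 = 60.89 − 38.6 = 22.29.
Midpoints: Q̄_1 = 74.0, P̄_2 = 49.75.
ε = (ΔQ_1/Q̄_1)/(ΔP_2/P̄_2) = (-38/74.0)/(22.29/49.75) ≈ -1.15.
ε < 0: good 1 and good 2 are complements.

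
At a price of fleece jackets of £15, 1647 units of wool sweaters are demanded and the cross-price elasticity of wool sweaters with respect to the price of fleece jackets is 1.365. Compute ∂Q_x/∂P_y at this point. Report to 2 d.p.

149.88

ε = (∂Q_x/∂P_y)·(P_y/Q_x) ⇒ ∂Q_x/∂P_y = ε·Q_x/P_y = 1.365 × 1647/15 ≈ 149.88.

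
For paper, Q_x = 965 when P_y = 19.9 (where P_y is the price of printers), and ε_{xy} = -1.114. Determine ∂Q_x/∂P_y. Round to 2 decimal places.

-54.02

ε = (∂Q_x/∂P_y)·(P_y/Q_x) ⇒ ∂Q_x/∂P_y = ε·Q_x/P_y = -1.114 × 965/19.9 ≈ -54.02.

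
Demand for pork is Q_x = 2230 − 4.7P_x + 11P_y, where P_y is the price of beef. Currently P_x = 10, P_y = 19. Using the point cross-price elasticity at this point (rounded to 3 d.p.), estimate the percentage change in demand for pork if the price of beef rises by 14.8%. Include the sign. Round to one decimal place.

At P_x = 10, P_y = 19: Q_x = 2392.
∂Q_x/∂P_y = 11.
ε = (∂Q_x/∂P_y)(P_y/Q_x) = 11.0000 × 19/2392 ≈ 0.087.
%ΔQ_x ≈ ε × %ΔP_y = 0.087 × (14.8%) = 1.3%.

1.3%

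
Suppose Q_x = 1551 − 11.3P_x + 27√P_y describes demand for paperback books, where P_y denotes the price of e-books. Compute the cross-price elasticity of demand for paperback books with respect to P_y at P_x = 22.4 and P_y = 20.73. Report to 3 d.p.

At P_x = 22.4 and P_y = 20.73: Q_x = 1420.812.
∂Q_x/∂P_y = 27/(2√P_y) = 27/(2√20.73) = 2.9651.
ε = (∂Q_x/∂P_y)(P_y/Q_x) = 2.9651 × (20.73/1420.812) ≈ 0.043.

0.043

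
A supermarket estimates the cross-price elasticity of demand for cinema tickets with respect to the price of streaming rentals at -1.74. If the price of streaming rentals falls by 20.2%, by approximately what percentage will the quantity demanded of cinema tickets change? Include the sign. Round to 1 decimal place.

%ΔQ ≈ ε × %ΔP of streaming rentals = -1.74 × (-20.2%) = 35.1%.
Demand for cinema tickets rises by about 35.1%.

35.1%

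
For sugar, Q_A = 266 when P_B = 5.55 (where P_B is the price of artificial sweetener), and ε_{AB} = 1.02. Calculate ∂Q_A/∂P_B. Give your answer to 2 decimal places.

ε = (∂Q_A/∂P_B)·(P_B/Q_A) ⇒ ∂Q_A/∂P_B = ε·Q_A/P_B = 1.02 × 266/5.55 ≈ 48.89.

48.89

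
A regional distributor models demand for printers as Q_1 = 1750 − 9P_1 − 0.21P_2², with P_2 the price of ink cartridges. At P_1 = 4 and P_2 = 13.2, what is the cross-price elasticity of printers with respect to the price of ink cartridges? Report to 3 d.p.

At P_1 = 4 and P_2 = 13.2: Q_1 = 1677.410.
∂Q_1/∂P_2 = -0.42P_2 = -0.42(13.2) = -5.5440.
ε = (∂Q_1/∂P_2)(P_2/Q_1) = -5.5440 × (13.2/1677.410) ≈ -0.044.
ε < 0: complements.

-0.044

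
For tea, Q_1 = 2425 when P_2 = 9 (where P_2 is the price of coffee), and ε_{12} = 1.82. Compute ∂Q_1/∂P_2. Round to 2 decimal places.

ε = (∂Q_1/∂P_2)·(P_2/Q_1) ⇒ ∂Q_1/∂P_2 = ε·Q_1/P_2 = 1.82 × 2425/9 ≈ 490.39.

490.39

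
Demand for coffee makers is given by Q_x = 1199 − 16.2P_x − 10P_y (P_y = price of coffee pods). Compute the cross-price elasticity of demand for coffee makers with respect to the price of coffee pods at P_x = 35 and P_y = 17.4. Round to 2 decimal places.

At P_x = 35 and P_y = 17.4: Q_x = 458.
∂Q_x/∂P_y = -10.
ε = (∂Q_x/∂P_y)(P_y/Q_x) = -10 × (17.4/458) ≈ -0.38.
Since ε < 0, coffee makers and coffee pods are complements.

-0.38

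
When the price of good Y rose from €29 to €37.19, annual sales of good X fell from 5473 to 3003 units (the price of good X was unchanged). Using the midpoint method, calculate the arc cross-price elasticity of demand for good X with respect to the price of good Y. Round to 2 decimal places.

-2.36

ΔQ_X = 3003 − 5473 = -2470; ΔP_Y = 37.19 − 29 = 8.19.
Midpoints: Q̄_X = 4238.0, P̄_Y = 33.09.
ε = (ΔQ_X/Q̄_X)/(ΔP_Y/P̄_Y) = (-2470/4238.0)/(8.19/33.09) ≈ -2.36.
ε < 0: good X and good Y are complements.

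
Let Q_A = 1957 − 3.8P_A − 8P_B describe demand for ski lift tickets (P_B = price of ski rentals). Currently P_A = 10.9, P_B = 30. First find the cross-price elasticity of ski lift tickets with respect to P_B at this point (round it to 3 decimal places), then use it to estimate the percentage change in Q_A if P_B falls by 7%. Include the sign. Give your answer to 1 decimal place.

At P_A = 10.9, P_B = 30: Q_A = 1675.58.
∂Q_A/∂P_B = -8.
ε = (∂Q_A/∂P_B)(P_B/Q_A) = -8.0000 × 30/1675.58 ≈ -0.143.
%ΔQ_A ≈ ε × %ΔP_B = -0.143 × (-7%) = 1.0%.

1.0%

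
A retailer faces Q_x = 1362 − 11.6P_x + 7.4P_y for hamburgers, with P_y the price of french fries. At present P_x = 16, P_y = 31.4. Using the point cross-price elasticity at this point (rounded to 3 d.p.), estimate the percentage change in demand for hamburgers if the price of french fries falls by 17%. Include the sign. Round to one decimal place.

-2.8%

At P_x = 16, P_y = 31.4: Q_x = 1408.76.
∂Q_x/∂P_y = 7.4.
ε = (∂Q_x/∂P_y)(P_y/Q_x) = 7.4000 × 31.4/1408.76 ≈ 0.165.
%ΔQ_x ≈ ε × %ΔP_y = 0.165 × (-17%) = -2.8%.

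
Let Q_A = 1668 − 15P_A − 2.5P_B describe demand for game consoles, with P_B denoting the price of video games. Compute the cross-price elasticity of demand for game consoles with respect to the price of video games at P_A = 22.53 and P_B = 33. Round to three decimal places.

At P_A = 22.53 and P_B = 33: Q_A = 1247.55.
∂Q_A/∂P_B = -2.5.
ε = (∂Q_A/∂P_B)(P_B/Q_A) = -2.5 × (33/1247.55) ≈ -0.066.
Since ε < 0, game consoles and video games are complements.

-0.066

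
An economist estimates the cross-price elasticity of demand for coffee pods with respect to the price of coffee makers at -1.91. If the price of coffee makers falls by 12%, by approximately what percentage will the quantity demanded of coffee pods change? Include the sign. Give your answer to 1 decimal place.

22.9%

%ΔQ ≈ ε × %ΔP of coffee makers = -1.91 × (-12%) = 22.9%.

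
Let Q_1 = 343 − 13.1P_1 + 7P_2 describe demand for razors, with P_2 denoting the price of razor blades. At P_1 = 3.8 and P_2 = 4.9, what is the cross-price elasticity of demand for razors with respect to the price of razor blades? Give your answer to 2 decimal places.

0.10

At P_1 = 3.8 and P_2 = 4.9: Q_1 = 327.52.
∂Q_1/∂P_2 = 7.
ε = (∂Q_1/∂P_2)(P_2/Q_1) = 7 × (4.9/327.52) ≈ 0.10.
Since ε > 0, razors and razor blades are substitutes.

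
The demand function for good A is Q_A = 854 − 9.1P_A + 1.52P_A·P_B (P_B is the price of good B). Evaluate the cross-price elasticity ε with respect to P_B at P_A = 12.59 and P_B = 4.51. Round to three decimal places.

0.105

At P_A = 12.59 and P_B = 4.51: Q_A = 825.738.
∂Q_A/∂P_B = 1.52P_A = 1.52(12.59) = 19.1368.
ε = (∂Q_A/∂P_B)(P_B/Q_A) = 19.1368 × (4.51/825.738) ≈ 0.105.
ε > 0: substitutes.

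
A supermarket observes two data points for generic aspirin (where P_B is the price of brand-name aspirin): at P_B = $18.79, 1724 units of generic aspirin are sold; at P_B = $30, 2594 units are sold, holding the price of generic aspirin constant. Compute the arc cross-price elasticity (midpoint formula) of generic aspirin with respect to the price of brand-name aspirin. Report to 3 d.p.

0.877

ΔQ_A = 2594 − 1724 = 870; ΔP_B = 30 − 18.79 = 11.21.
Midpoints: Q̄_A = 2159.0, P̄_B = 24.39.
ε = (ΔQ_A/Q̄_A)/(ΔP_B/P̄_B) = (870/2159.0)/(11.21/24.39) ≈ 0.877.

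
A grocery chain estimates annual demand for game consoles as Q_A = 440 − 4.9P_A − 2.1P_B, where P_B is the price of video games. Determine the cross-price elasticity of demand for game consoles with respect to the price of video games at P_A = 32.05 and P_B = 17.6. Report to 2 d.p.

At P_A = 32.05 and P_B = 17.6: Q_A = 245.995.
∂Q_A/∂P_B = -2.1.
ε = (∂Q_A/∂P_B)(P_B/Q_A) = -2.1 × (17.6/245.995) ≈ -0.15.

-0.15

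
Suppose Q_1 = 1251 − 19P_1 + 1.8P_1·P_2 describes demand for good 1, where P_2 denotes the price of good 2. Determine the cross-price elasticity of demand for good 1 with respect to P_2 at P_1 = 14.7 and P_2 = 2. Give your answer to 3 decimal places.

0.052

At P_1 = 14.7 and P_2 = 2: Q_1 = 1024.62.
∂Q_1/∂P_2 = 1.8P_1 = 1.8(14.7) = 26.4600.
ε = (∂Q_1/∂P_2)(P_2/Q_1) = 26.4600 × (2/1024.62) ≈ 0.052.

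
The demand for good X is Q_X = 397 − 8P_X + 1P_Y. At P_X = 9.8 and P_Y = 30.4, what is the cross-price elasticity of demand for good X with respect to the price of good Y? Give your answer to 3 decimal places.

At P_X = 9.8 and P_Y = 30.4: Q_X = 349.
∂Q_X/∂P_Y = 1.
ε = (∂Q_X/∂P_Y)(P_Y/Q_X) = 1 × (30.4/349) ≈ 0.087.
Since ε > 0, good X and good Y are substitutes.

0.087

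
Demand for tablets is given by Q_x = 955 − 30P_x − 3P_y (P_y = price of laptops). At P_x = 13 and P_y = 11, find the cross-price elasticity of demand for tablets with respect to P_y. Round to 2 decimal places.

At P_x = 13 and P_y = 11: Q_x = 532.
∂Q_x/∂P_y = -3.
ε = (∂Q_x/∂P_y)(P_y/Q_x) = -3 × (11/532) ≈ -0.06.
Since ε < 0, tablets and laptops are complements.

-0.06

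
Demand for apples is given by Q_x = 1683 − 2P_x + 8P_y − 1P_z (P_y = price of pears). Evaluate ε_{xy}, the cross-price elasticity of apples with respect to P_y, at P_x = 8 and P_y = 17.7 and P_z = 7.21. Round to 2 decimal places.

0.08

At P_x = 8 and P_y = 17.7 and P_z = 7.21: Q_x = 1801.39.
∂Q_x/∂P_y = 8.
ε = (∂Q_x/∂P_y)(P_y/Q_x) = 8 × (17.7/1801.39) ≈ 0.08.
Since ε > 0, apples and pears are substitutes.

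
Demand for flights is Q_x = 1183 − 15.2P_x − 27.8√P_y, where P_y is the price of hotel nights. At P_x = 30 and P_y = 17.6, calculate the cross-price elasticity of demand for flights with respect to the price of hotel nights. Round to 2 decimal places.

At P_x = 30 and P_y = 17.6: Q_x = 610.372.
∂Q_x/∂P_y = -27.8/(2√P_y) = -27.8/(2√17.6) = -3.3133.
ε = (∂Q_x/∂P_y)(P_y/Q_x) = -3.3133 × (17.6/610.372) ≈ -0.10.

-0.10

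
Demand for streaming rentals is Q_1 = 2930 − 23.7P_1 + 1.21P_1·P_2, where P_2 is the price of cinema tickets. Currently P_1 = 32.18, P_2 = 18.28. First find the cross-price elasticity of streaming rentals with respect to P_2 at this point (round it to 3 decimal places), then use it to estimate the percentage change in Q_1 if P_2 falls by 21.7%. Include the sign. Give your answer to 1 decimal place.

At P_1 = 32.18, P_2 = 18.28: Q_1 = 2879.117.
∂Q_1/∂P_2 = 1.21P_1 = 38.9378.
ε = (∂Q_1/∂P_2)(P_2/Q_1) = 38.9378 × 18.28/2879.117 ≈ 0.247.
%ΔQ_1 ≈ ε × %ΔP_2 = 0.247 × (-21.7%) = -5.4%.

-5.4%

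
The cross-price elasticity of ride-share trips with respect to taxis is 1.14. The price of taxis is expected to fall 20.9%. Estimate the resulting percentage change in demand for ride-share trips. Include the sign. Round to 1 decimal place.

-23.8%

%ΔQ ≈ ε × %ΔP of taxis = 1.14 × (-20.9%) = -23.8%.
Demand for ride-share trips falls by about 23.8%.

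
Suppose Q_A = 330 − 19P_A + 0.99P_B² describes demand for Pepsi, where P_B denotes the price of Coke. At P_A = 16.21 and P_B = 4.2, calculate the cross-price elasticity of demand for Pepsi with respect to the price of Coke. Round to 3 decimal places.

0.885

At P_A = 16.21 and P_B = 4.2: Q_A = 39.474.
∂Q_A/∂P_B = 1.98P_B = 1.98(4.2) = 8.3160.
ε = (∂Q_A/∂P_B)(P_B/Q_A) = 8.3160 × (4.2/39.474) ≈ 0.885.
ε > 0: substitutes.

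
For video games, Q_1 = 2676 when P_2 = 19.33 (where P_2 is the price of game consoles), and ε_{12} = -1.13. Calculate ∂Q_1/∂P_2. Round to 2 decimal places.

ε = (∂Q_1/∂P_2)·(P_2/Q_1) ⇒ ∂Q_1/∂P_2 = ε·Q_1/P_2 = -1.13 × 2676/19.33 ≈ -156.43.

-156.43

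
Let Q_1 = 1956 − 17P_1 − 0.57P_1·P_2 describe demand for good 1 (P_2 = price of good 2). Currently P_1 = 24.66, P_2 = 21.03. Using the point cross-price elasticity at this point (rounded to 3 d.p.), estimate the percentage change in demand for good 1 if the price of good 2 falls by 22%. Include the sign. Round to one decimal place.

5.2%

At P_1 = 24.66, P_2 = 21.03: Q_1 = 1241.178.
∂Q_1/∂P_2 = -0.57P_1 = -14.0562.
ε = (∂Q_1/∂P_2)(P_2/Q_1) = -14.0562 × 21.03/1241.178 ≈ -0.238.
%ΔQ_1 ≈ ε × %ΔP_2 = -0.238 × (-22%) = 5.2%.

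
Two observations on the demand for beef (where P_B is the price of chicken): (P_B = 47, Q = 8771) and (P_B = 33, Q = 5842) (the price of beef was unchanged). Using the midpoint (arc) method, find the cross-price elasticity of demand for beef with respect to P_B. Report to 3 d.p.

ΔQ_A = 5842 − 8771 = -2929; ΔP_B = 33 − 47 = -14.
Midpoints: Q̄_A = 7306.5, P̄_B = 40.00.
ε = (ΔQ_A/Q̄_A)/(ΔP_B/P̄_B) = (-2929/7306.5)/(-14/40.00) ≈ 1.145.

1.145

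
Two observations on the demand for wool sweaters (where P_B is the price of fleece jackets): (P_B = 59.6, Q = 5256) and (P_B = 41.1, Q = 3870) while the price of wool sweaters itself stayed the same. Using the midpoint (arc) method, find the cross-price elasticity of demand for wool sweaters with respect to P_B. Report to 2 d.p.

ΔQ_A = 3870 − 5256 = -1386; ΔP_B = 41.1 − 59.6 = -18.5.
Midpoints: Q̄_A = 4563.0, P̄_B = 50.35.
ε = (ΔQ_A/Q̄_A)/(ΔP_B/P̄_B) = (-1386/4563.0)/(-18.5/50.35) ≈ 0.83.

0.83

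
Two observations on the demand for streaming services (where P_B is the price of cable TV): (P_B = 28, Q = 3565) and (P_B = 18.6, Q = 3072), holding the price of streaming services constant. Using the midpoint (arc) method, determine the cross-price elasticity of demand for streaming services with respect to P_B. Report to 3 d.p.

ΔQ_A = 3072 − 3565 = -493; ΔP_B = 18.6 − 28 = -9.4.
Midpoints: Q̄_A = 3318.5, P̄_B = 23.30.
ε = (ΔQ_A/Q̄_A)/(ΔP_B/P̄_B) = (-493/3318.5)/(-9.4/23.30) ≈ 0.368.

0.368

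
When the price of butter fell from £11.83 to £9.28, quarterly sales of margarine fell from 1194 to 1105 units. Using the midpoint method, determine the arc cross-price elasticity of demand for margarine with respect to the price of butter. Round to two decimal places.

ΔQ_A = 1105 − 1194 = -89; ΔP_B = 9.28 − 11.83 = -2.55.
Midpoints: Q̄_A = 1149.5, P̄_B = 10.55.
ε = (ΔQ_A/Q̄_A)/(ΔP_B/P̄_B) = (-89/1149.5)/(-2.55/10.55) ≈ 0.32.
ε > 0: margarine and butter are substitutes.

0.32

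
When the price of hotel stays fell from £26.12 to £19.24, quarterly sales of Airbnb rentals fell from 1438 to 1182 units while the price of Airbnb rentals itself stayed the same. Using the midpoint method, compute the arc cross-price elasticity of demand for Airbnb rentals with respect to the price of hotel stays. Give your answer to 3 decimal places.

0.644

ΔQ_A = 1182 − 1438 = -256; ΔP_B = 19.24 − 26.12 = -6.88.
Midpoints: Q̄_A = 1310.0, P̄_B = 22.68.
ε = (ΔQ_A/Q̄_A)/(ΔP_B/P̄_B) = (-256/1310.0)/(-6.88/22.68) ≈ 0.644.
ε > 0: Airbnb rentals and hotel stays are substitutes.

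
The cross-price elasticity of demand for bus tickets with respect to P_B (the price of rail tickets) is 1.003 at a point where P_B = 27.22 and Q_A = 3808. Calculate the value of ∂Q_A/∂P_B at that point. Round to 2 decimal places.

ε = (∂Q_A/∂P_B)·(P_B/Q_A) ⇒ ∂Q_A/∂P_B = ε·Q_A/P_B = 1.003 × 3808/27.22 ≈ 140.32.

140.32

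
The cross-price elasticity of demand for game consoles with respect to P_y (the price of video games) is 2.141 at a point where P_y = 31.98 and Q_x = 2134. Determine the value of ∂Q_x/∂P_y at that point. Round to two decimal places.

142.87

ε = (∂Q_x/∂P_y)·(P_y/Q_x) ⇒ ∂Q_x/∂P_y = ε·Q_x/P_y = 2.141 × 2134/31.98 ≈ 142.87.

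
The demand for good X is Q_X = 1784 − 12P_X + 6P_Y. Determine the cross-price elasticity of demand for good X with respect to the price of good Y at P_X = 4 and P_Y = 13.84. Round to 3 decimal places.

At P_X = 4 and P_Y = 13.84: Q_X = 1819.04.
∂Q_X/∂P_Y = 6.
ε = (∂Q_X/∂P_Y)(P_Y/Q_X) = 6 × (13.84/1819.04) ≈ 0.046.
Since ε > 0, good X and good Y are substitutes.

0.046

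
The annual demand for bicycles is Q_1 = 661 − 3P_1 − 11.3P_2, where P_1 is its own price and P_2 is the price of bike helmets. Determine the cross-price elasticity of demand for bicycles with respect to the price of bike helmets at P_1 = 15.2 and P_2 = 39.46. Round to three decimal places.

At P_1 = 15.2 and P_2 = 39.46: Q_1 = 169.502.
∂Q_1/∂P_2 = -11.3.
ε = (∂Q_1/∂P_2)(P_2/Q_1) = -11.3 × (39.46/169.502) ≈ -2.631.
Since ε < 0, bicycles and bike helmets are complements.

-2.631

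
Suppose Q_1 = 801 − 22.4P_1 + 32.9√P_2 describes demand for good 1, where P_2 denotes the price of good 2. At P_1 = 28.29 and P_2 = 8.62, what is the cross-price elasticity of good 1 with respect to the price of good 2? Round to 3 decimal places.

0.183

At P_1 = 28.29 and P_2 = 8.62: Q_1 = 263.898.
∂Q_1/∂P_2 = 32.9/(2√P_2) = 32.9/(2√8.62) = 5.6029.
ε = (∂Q_1/∂P_2)(P_2/Q_1) = 5.6029 × (8.62/263.898) ≈ 0.183.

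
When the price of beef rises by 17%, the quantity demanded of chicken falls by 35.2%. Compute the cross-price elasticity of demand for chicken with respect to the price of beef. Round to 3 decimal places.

-2.071

ε = (%ΔQ of chicken) / (%ΔP of beef) = (-35.2%) / (17%) ≈ -2.071.
Negative cross-price elasticity: complements.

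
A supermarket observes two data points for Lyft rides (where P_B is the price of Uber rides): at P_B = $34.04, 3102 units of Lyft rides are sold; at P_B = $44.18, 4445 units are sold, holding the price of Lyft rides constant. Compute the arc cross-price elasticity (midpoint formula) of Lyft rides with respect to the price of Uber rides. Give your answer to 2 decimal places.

1.37

ΔQ_A = 4445 − 3102 = 1343; ΔP_B = 44.18 − 34.04 = 10.14.
Midpoints: Q̄_A = 3773.5, P̄_B = 39.11.
ε = (ΔQ_A/Q̄_A)/(ΔP_B/P̄_B) = (1343/3773.5)/(10.14/39.11) ≈ 1.37.
ε > 0: Lyft rides and Uber rides are substitutes.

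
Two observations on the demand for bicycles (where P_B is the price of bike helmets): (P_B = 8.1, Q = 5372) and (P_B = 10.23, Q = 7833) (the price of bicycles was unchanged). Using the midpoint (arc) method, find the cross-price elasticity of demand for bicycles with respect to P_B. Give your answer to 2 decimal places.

ΔQ_A = 7833 − 5372 = 2461; ΔP_B = 10.23 − 8.1 = 2.13.
Midpoints: Q̄_A = 6602.5, P̄_B = 9.16.
ε = (ΔQ_A/Q̄_A)/(ΔP_B/P̄_B) = (2461/6602.5)/(2.13/9.16) ≈ 1.60.
ε > 0: bicycles and bike helmets are substitutes.

1.60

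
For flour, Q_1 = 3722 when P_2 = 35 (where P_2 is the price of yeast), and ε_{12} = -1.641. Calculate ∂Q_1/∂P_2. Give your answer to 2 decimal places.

-174.51

ε = (∂Q_1/∂P_2)·(P_2/Q_1) ⇒ ∂Q_1/∂P_2 = ε·Q_1/P_2 = -1.641 × 3722/35 ≈ -174.51.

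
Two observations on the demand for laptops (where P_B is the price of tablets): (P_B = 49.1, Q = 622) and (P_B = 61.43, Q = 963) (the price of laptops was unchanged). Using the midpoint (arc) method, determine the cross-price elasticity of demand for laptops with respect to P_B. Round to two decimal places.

1.93

ΔQ_A = 963 − 622 = 341; ΔP_B = 61.43 − 49.1 = 12.33.
Midpoints: Q̄_A = 792.5, P̄_B = 55.27.
ε = (ΔQ_A/Q̄_A)/(ΔP_B/P̄_B) = (341/792.5)/(12.33/55.27) ≈ 1.93.
ε > 0: laptops and tablets are substitutes.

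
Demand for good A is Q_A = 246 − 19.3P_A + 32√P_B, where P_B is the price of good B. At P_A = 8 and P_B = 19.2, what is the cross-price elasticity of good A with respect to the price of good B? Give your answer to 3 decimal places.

0.302

At P_A = 8 and P_B = 19.2: Q_A = 231.817.
∂Q_A/∂P_B = 32/(2√P_B) = 32/(2√19.2) = 3.6515.
ε = (∂Q_A/∂P_B)(P_B/Q_A) = 3.6515 × (19.2/231.817) ≈ 0.302.
ε > 0: substitutes.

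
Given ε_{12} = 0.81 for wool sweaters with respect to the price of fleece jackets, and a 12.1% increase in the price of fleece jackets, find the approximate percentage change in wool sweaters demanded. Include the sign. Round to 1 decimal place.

%ΔQ ≈ ε × %ΔP of fleece jackets = 0.81 × (12.1%) = 9.8%.

9.8%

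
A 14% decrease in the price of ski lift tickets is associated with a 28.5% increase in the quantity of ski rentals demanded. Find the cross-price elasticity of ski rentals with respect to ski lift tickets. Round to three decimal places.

ε = (%ΔQ of ski rentals) / (%ΔP of ski lift tickets) = (28.5%) / (-14%) ≈ -2.036.
Negative cross-price elasticity: complements.

-2.036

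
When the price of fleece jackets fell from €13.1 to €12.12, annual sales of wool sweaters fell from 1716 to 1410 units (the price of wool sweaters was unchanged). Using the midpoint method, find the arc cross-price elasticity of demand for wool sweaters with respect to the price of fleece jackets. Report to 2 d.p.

ΔQ_A = 1410 − 1716 = -306; ΔP_B = 12.12 − 13.1 = -0.98.
Midpoints: Q̄_A = 1563.0, P̄_B = 12.61.
ε = (ΔQ_A/Q̄_A)/(ΔP_B/P̄_B) = (-306/1563.0)/(-0.98/12.61) ≈ 2.52.

2.52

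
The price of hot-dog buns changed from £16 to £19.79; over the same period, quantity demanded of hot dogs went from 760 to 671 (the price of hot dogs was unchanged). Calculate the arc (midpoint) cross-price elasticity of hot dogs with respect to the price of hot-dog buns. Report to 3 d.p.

ΔQ_A = 671 − 760 = -89; ΔP_B = 19.79 − 16 = 3.79.
Midpoints: Q̄_A = 715.5, P̄_B = 17.89.
ε = (ΔQ_A/Q̄_A)/(ΔP_B/P̄_B) = (-89/715.5)/(3.79/17.89) ≈ -0.587.
ε < 0: hot dogs and hot-dog buns are complements.

-0.587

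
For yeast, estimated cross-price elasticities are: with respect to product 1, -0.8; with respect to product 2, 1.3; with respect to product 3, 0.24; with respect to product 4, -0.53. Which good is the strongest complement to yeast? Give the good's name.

Complements have ε < 0. The most negative value is -0.8 (product 1).

product 1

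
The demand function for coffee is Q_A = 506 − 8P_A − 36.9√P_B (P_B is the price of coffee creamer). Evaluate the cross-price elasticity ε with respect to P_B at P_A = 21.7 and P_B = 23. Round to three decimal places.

At P_A = 21.7 and P_B = 23: Q_A = 155.434.
∂Q_A/∂P_B = -36.9/(2√P_B) = -36.9/(2√23) = -3.8471.
ε = (∂Q_A/∂P_B)(P_B/Q_A) = -3.8471 × (23/155.434) ≈ -0.569.

-0.569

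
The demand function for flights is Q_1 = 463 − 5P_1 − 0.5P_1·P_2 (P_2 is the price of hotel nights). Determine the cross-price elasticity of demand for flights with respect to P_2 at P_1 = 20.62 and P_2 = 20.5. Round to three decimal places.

-1.423

At P_1 = 20.62 and P_2 = 20.5: Q_1 = 148.545.
∂Q_1/∂P_2 = -0.5P_1 = -0.5(20.62) = -10.3100.
ε = (∂Q_1/∂P_2)(P_2/Q_1) = -10.3100 × (20.5/148.545) ≈ -1.423.
ε < 0: complements.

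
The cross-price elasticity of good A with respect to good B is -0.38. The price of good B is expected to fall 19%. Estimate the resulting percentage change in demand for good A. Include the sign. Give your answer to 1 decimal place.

%ΔQ ≈ ε × %ΔP of good B = -0.38 × (-19%) = 7.2%.
Demand for good A rises by about 7.2%.

7.2%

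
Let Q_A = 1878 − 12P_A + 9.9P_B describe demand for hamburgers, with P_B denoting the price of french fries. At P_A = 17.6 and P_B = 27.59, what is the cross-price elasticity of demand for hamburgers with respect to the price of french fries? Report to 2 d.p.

At P_A = 17.6 and P_B = 27.59: Q_A = 1939.941.
∂Q_A/∂P_B = 9.9.
ε = (∂Q_A/∂P_B)(P_B/Q_A) = 9.9 × (27.59/1939.941) ≈ 0.14.
Since ε > 0, hamburgers and french fries are substitutes.

0.14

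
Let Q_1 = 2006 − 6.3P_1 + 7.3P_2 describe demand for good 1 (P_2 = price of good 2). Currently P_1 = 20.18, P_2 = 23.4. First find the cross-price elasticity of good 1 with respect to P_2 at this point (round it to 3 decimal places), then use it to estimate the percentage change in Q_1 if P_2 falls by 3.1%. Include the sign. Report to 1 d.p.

-0.3%

At P_1 = 20.18, P_2 = 23.4: Q_1 = 2049.686.
∂Q_1/∂P_2 = 7.3.
ε = (∂Q_1/∂P_2)(P_2/Q_1) = 7.3000 × 23.4/2049.686 ≈ 0.083.
%ΔQ_1 ≈ ε × %ΔP_2 = 0.083 × (-3.1%) = -0.3%.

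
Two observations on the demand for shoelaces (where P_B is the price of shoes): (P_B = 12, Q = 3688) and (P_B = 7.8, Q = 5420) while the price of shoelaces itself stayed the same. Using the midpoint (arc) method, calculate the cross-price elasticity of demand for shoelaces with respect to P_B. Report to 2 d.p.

-0.90

ΔQ_A = 5420 − 3688 = 1732; ΔP_B = 7.8 − 12 = -4.2.
Midpoints: Q̄_A = 4554.0, P̄_B = 9.90.
ε = (ΔQ_A/Q̄_A)/(ΔP_B/P̄_B) = (1732/4554.0)/(-4.2/9.90) ≈ -0.90.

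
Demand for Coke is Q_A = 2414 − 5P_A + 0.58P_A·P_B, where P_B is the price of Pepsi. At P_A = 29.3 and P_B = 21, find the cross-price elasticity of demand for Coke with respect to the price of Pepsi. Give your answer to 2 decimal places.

0.14

At P_A = 29.3 and P_B = 21: Q_A = 2624.374.
∂Q_A/∂P_B = 0.58P_A = 0.58(29.3) = 16.9940.
ε = (∂Q_A/∂P_B)(P_B/Q_A) = 16.9940 × (21/2624.374) ≈ 0.14.
ε > 0: substitutes.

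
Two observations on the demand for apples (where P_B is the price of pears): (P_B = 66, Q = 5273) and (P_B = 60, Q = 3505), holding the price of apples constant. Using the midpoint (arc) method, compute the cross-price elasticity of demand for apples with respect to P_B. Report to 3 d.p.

4.230

ΔQ_A = 3505 − 5273 = -1768; ΔP_B = 60 − 66 = -6.
Midpoints: Q̄_A = 4389.0, P̄_B = 63.00.
ε = (ΔQ_A/Q̄_A)/(ΔP_B/P̄_B) = (-1768/4389.0)/(-6/63.00) ≈ 4.230.
ε > 0: apples and pears are substitutes.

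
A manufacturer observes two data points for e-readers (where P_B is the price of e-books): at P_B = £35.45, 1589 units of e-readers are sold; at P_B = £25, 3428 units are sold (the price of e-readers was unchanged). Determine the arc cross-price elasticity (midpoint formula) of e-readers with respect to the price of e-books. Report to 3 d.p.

ΔQ_A = 3428 − 1589 = 1839; ΔP_B = 25 − 35.45 = -10.45.
Midpoints: Q̄_A = 2508.5, P̄_B = 30.23.
ε = (ΔQ_A/Q̄_A)/(ΔP_B/P̄_B) = (1839/2508.5)/(-10.45/30.23) ≈ -2.120.
ε < 0: e-readers and e-books are complements.

-2.120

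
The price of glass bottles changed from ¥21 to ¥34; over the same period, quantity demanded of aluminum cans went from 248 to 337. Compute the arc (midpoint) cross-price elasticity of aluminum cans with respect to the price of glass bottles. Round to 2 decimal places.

0.64

ΔQ_A = 337 − 248 = 89; ΔP_B = 34 − 21 = 13.
Midpoints: Q̄_A = 292.5, P̄_B = 27.50.
ε = (ΔQ_A/Q̄_A)/(ΔP_B/P̄_B) = (89/292.5)/(13/27.50) ≈ 0.64.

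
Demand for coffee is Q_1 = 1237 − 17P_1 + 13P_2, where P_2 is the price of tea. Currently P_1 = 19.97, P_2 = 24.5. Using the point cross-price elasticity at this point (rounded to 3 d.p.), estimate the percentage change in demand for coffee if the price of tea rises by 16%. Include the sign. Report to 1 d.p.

At P_1 = 19.97, P_2 = 24.5: Q_1 = 1216.01.
∂Q_1/∂P_2 = 13.
ε = (∂Q_1/∂P_2)(P_2/Q_1) = 13.0000 × 24.5/1216.01 ≈ 0.262.
%ΔQ_1 ≈ ε × %ΔP_2 = 0.262 × (16%) = 4.2%.

4.2%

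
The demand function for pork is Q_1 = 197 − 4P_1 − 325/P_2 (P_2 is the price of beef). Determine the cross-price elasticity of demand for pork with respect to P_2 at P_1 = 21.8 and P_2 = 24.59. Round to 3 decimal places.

At P_1 = 21.8 and P_2 = 24.59: Q_1 = 96.583.
∂Q_1/∂P_2 = 325/P_2² = 0.5375.
ε = (∂Q_1/∂P_2)(P_2/Q_1) = 0.5375 × (24.59/96.583) ≈ 0.137.
ε > 0: substitutes.

0.137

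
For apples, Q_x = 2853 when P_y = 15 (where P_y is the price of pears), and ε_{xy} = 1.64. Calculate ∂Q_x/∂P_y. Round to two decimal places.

311.93

ε = (∂Q_x/∂P_y)·(P_y/Q_x) ⇒ ∂Q_x/∂P_y = ε·Q_x/P_y = 1.64 × 2853/15 ≈ 311.93.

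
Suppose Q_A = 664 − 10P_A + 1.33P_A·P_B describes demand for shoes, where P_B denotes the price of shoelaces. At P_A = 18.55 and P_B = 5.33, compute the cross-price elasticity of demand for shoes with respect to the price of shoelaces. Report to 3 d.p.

0.216

At P_A = 18.55 and P_B = 5.33: Q_A = 609.999.
∂Q_A/∂P_B = 1.33P_A = 1.33(18.55) = 24.6715.
ε = (∂Q_A/∂P_B)(P_B/Q_A) = 24.6715 × (5.33/609.999) ≈ 0.216.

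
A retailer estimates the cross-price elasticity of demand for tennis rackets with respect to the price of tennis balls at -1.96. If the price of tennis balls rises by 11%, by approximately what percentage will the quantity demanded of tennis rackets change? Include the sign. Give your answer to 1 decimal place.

-21.6%

%ΔQ ≈ ε × %ΔP of tennis balls = -1.96 × (11%) = -21.6%.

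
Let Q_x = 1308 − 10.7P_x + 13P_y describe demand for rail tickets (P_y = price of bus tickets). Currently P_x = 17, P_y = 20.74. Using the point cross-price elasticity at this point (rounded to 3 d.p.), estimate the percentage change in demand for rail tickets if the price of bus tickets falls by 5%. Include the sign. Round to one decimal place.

At P_x = 17, P_y = 20.74: Q_x = 1395.72.
∂Q_x/∂P_y = 13.
ε = (∂Q_x/∂P_y)(P_y/Q_x) = 13.0000 × 20.74/1395.72 ≈ 0.193.
%ΔQ_x ≈ ε × %ΔP_y = 0.193 × (-5%) = -1.0%.

-1.0%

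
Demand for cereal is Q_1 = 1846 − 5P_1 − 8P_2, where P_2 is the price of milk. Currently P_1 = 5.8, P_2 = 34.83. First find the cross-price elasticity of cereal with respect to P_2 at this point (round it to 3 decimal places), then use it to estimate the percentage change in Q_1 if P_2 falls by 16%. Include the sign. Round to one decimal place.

2.9%

At P_1 = 5.8, P_2 = 34.83: Q_1 = 1538.36.
∂Q_1/∂P_2 = -8.
ε = (∂Q_1/∂P_2)(P_2/Q_1) = -8.0000 × 34.83/1538.36 ≈ -0.181.
%ΔQ_1 ≈ ε × %ΔP_2 = -0.181 × (-16%) = 2.9%.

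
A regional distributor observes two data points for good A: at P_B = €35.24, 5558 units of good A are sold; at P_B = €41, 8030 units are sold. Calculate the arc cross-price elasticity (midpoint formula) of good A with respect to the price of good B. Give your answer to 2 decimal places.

ΔQ_A = 8030 − 5558 = 2472; ΔP_B = 41 − 35.24 = 5.76.
Midpoints: Q̄_A = 6794.0, P̄_B = 38.12.
ε = (ΔQ_A/Q̄_A)/(ΔP_B/P̄_B) = (2472/6794.0)/(5.76/38.12) ≈ 2.41.

2.41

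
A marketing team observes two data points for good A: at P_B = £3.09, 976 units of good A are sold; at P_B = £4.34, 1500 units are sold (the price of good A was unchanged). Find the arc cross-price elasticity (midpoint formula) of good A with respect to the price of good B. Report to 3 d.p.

1.258

ΔQ_A = 1500 − 976 = 524; ΔP_B = 4.34 − 3.09 = 1.25.
Midpoints: Q̄_A = 1238.0, P̄_B = 3.71.
ε = (ΔQ_A/Q̄_A)/(ΔP_B/P̄_B) = (524/1238.0)/(1.25/3.71) ≈ 1.258.
ε > 0: good A and good B are substitutes.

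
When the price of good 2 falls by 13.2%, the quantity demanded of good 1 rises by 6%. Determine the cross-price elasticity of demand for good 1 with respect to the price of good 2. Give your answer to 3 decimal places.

ε = (%ΔQ of good 1) / (%ΔP of good 2) = (6%) / (-13.2%) ≈ -0.455.
Negative cross-price elasticity: complements.

-0.455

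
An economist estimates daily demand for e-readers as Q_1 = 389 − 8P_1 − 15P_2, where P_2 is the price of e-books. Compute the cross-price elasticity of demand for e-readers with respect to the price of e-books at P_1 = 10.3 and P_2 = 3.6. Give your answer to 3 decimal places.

At P_1 = 10.3 and P_2 = 3.6: Q_1 = 252.6.
∂Q_1/∂P_2 = -15.
ε = (∂Q_1/∂P_2)(P_2/Q_1) = -15 × (3.6/252.6) ≈ -0.214.
Since ε < 0, e-readers and e-books are complements.

-0.214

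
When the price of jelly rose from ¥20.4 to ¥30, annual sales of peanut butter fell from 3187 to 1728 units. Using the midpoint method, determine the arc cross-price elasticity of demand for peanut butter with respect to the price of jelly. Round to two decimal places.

ΔQ_A = 1728 − 3187 = -1459; ΔP_B = 30 − 20.4 = 9.6.
Midpoints: Q̄_A = 2457.5, P̄_B = 25.20.
ε = (ΔQ_A/Q̄_A)/(ΔP_B/P̄_B) = (-1459/2457.5)/(9.6/25.20) ≈ -1.56.
ε < 0: peanut butter and jelly are complements.

-1.56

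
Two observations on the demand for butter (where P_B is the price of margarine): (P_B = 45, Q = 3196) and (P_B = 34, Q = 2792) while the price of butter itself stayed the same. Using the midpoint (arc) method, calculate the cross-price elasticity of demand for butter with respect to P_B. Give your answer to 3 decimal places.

ΔQ_A = 2792 − 3196 = -404; ΔP_B = 34 − 45 = -11.
Midpoints: Q̄_A = 2994.0, P̄_B = 39.50.
ε = (ΔQ_A/Q̄_A)/(ΔP_B/P̄_B) = (-404/2994.0)/(-11/39.50) ≈ 0.485.
ε > 0: butter and margarine are substitutes.

0.485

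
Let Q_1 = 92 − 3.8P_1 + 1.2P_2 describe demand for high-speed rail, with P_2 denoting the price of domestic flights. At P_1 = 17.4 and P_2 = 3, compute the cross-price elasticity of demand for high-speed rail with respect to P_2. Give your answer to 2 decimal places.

At P_1 = 17.4 and P_2 = 3: Q_1 = 29.48.
∂Q_1/∂P_2 = 1.2.
ε = (∂Q_1/∂P_2)(P_2/Q_1) = 1.2 × (3/29.48) ≈ 0.12.

0.12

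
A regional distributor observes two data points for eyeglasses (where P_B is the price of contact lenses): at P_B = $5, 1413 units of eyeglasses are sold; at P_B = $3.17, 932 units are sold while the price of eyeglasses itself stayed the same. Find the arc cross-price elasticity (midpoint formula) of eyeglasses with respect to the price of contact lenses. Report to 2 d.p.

0.92

ΔQ_A = 932 − 1413 = -481; ΔP_B = 3.17 − 5 = -1.83.
Midpoints: Q̄_A = 1172.5, P̄_B = 4.08.
ε = (ΔQ_A/Q̄_A)/(ΔP_B/P̄_B) = (-481/1172.5)/(-1.83/4.08) ≈ 0.92.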